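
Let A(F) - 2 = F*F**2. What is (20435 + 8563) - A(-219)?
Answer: 10532455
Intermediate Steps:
A(F) = 2 + F**3 (A(F) = 2 + F*F**2 = 2 + F**3)
(20435 + 8563) - A(-219) = (20435 + 8563) - (2 + (-219)**3) = 28998 - (2 - 10503459) = 28998 - 1*(-10503457) = 28998 + 10503457 = 10532455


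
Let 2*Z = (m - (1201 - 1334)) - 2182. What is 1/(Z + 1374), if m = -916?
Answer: -2/217 ≈ -0.0092166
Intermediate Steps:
Z = -2965/2 (Z = ((-916 - (1201 - 1334)) - 2182)/2 = ((-916 - 1*(-133)) - 2182)/2 = ((-916 + 133) - 2182)/2 = (-783 - 2182)/2 = (½)*(-2965) = -2965/2 ≈ -1482.5)
1/(Z + 1374) = 1/(-2965/2 + 1374) = 1/(-217/2) = -2/217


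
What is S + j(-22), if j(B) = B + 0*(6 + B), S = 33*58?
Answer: 1892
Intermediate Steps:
S = 1914
j(B) = B (j(B) = B + 0 = B)
S + j(-22) = 1914 - 22 = 1892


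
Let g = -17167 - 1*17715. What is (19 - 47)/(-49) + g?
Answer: -244170/7 ≈ -34881.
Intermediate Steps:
g = -34882 (g = -17167 - 17715 = -34882)
(19 - 47)/(-49) + g = (19 - 47)/(-49) - 34882 = -28*(-1/49) - 34882 = 4/7 - 34882 = -244170/7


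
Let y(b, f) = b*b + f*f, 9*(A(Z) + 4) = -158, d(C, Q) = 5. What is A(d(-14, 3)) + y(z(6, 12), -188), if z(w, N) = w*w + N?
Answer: 338638/9 ≈ 37626.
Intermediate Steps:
A(Z) = -194/9 (A(Z) = -4 + (⅑)*(-158) = -4 - 158/9 = -194/9)
z(w, N) = N + w² (z(w, N) = w² + N = N + w²)
y(b, f) = b² + f²
A(d(-14, 3)) + y(z(6, 12), -188) = -194/9 + ((12 + 6²)² + (-188)²) = -194/9 + ((12 + 36)² + 35344) = -194/9 + (48² + 35344) = -194/9 + (2304 + 35344) = -194/9 + 37648 = 338638/9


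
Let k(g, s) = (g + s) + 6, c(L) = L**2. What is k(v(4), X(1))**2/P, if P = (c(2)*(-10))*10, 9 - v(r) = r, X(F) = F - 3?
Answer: -81/400 ≈ -0.20250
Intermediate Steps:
X(F) = -3 + F
v(r) = 9 - r
k(g, s) = 6 + g + s
P = -400 (P = (2**2*(-10))*10 = (4*(-10))*10 = -40*10 = -400)
k(v(4), X(1))**2/P = (6 + (9 - 1*4) + (-3 + 1))**2/(-400) = (6 + (9 - 4) - 2)**2*(-1/400) = (6 + 5 - 2)**2*(-1/400) = 9**2*(-1/400) = 81*(-1/400) = -81/400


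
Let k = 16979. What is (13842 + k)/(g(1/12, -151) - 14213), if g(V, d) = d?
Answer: -4403/2052 ≈ -2.1457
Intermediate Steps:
(13842 + k)/(g(1/12, -151) - 14213) = (13842 + 16979)/(-151 - 14213) = 30821/(-14364) = 30821*(-1/14364) = -4403/2052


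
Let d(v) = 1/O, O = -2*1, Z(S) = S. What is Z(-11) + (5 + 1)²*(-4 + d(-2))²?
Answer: 718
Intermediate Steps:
O = -2
d(v) = -½ (d(v) = 1/(-2) = -½)
Z(-11) + (5 + 1)²*(-4 + d(-2))² = -11 + (5 + 1)²*(-4 - ½)² = -11 + 6²*(-9/2)² = -11 + 36*(81/4) = -11 + 729 = 718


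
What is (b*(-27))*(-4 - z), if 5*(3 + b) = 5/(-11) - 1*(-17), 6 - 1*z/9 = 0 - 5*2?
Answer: 67932/55 ≈ 1235.1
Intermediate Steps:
z = 144 (z = 54 - 9*(0 - 5*2) = 54 - 9*(0 - 10) = 54 - 9*(-10) = 54 + 90 = 144)
b = 17/55 (b = -3 + (5/(-11) - 1*(-17))/5 = -3 + (5*(-1/11) + 17)/5 = -3 + (-5/11 + 17)/5 = -3 + (1/5)*(182/11) = -3 + 182/55 = 17/55 ≈ 0.30909)
(b*(-27))*(-4 - z) = ((17/55)*(-27))*(-4 - 1*144) = -459*(-4 - 144)/55 = -459/55*(-148) = 67932/55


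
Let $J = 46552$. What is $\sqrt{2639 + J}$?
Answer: $\sqrt{49191} \approx 221.79$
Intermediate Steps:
$\sqrt{2639 + J} = \sqrt{2639 + 46552} = \sqrt{49191}$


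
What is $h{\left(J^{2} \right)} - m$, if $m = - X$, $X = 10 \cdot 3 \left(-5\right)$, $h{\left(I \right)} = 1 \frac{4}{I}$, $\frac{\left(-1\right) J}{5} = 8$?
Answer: $- \frac{59999}{400} \approx -150.0$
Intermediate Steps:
$J = -40$ ($J = \left(-5\right) 8 = -40$)
$h{\left(I \right)} = \frac{4}{I}$
$X = -150$ ($X = 30 \left(-5\right) = -150$)
$m = 150$ ($m = \left(-1\right) \left(-150\right) = 150$)
$h{\left(J^{2} \right)} - m = \frac{4}{\left(-40\right)^{2}} - 150 = \frac{4}{1600} - 150 = 4 \cdot \frac{1}{1600} - 150 = \frac{1}{400} - 150 = - \frac{59999}{400}$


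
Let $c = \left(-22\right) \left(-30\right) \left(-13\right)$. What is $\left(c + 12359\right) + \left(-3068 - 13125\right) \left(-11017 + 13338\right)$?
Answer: $-37580174$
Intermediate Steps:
$c = -8580$ ($c = 660 \left(-13\right) = -8580$)
$\left(c + 12359\right) + \left(-3068 - 13125\right) \left(-11017 + 13338\right) = \left(-8580 + 12359\right) + \left(-3068 - 13125\right) \left(-11017 + 13338\right) = 3779 - 37583953 = -37580174$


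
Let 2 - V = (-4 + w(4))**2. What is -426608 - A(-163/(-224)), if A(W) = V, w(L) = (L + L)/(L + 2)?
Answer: -3839426/9 ≈ -4.2660e+5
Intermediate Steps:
w(L) = 2*L/(2 + L) (w(L) = (2*L)/(2 + L) = 2*L/(2 + L))
V = -46/9 (V = 2 - (-4 + 2*4/(2 + 4))**2 = 2 - (-4 + 2*4/6)**2 = 2 - (-4 + 2*4*(1/6))**2 = 2 - (-4 + 4/3)**2 = 2 - (-8/3)**2 = 2 - 1*64/9 = 2 - 64/9 = -46/9 ≈ -5.1111)
A(W) = -46/9
-426608 - A(-163/(-224)) = -426608 - 1*(-46/9) = -426608 + 46/9 = -3839426/9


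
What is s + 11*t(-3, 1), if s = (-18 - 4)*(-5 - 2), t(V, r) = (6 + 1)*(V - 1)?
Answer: -154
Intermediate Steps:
t(V, r) = -7 + 7*V (t(V, r) = 7*(-1 + V) = -7 + 7*V)
s = 154 (s = -22*(-7) = 154)
s + 11*t(-3, 1) = 154 + 11*(-7 + 7*(-3)) = 154 + 11*(-7 - 21) = 154 + 11*(-28) = 154 - 308 = -154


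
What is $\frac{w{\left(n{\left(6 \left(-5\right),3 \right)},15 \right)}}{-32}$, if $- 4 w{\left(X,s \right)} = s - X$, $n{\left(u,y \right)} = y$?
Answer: $\frac{3}{32} \approx 0.09375$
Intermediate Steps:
$w{\left(X,s \right)} = - \frac{s}{4} + \frac{X}{4}$ ($w{\left(X,s \right)} = - \frac{s - X}{4} = - \frac{s}{4} + \frac{X}{4}$)
$\frac{w{\left(n{\left(6 \left(-5\right),3 \right)},15 \right)}}{-32} = \frac{\left(- \frac{1}{4}\right) 15 + \frac{1}{4} \cdot 3}{-32} = \left(- \frac{15}{4} + \frac{3}{4}\right) \left(- \frac{1}{32}\right) = \left(-3\right) \left(- \frac{1}{32}\right) = \frac{3}{32}$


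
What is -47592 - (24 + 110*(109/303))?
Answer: -14439638/303 ≈ -47656.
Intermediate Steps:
-47592 - (24 + 110*(109/303)) = -47592 - (24 + 11990/303) = -47592 - 1*19262/303 = -47592 - 19262/303 = -14439638/303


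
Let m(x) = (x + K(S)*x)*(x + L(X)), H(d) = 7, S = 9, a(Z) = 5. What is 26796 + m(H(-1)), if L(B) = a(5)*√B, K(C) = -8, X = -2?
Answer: 26453 - 245*I*√2 ≈ 26453.0 - 346.48*I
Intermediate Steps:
L(B) = 5*√B
m(x) = -7*x*(x + 5*I*√2) (m(x) = (x - 8*x)*(x + 5*√(-2)) = (-7*x)*(x + 5*(I*√2)) = (-7*x)*(x + 5*I*√2) = -7*x*(x + 5*I*√2))
26796 + m(H(-1)) = 26796 + 7*7*(-1*7 - 5*I*√2) = 26796 + 7*7*(-7 - 5*I*√2) = 26796 + (-343 - 245*I*√2) = 26453 - 245*I*√2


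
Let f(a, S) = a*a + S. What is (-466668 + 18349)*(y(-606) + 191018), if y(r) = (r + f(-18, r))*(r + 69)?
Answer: -299420603806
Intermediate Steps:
f(a, S) = S + a² (f(a, S) = a² + S = S + a²)
y(r) = (69 + r)*(324 + 2*r) (y(r) = (r + (r + (-18)²))*(r + 69) = (r + (r + 324))*(69 + r) = (r + (324 + r))*(69 + r) = (324 + 2*r)*(69 + r) = (69 + r)*(324 + 2*r))
(-466668 + 18349)*(y(-606) + 191018) = (-466668 + 18349)*((22356 + 2*(-606)² + 462*(-606)) + 191018) = -448319*((22356 + 2*367236 - 279972) + 191018) = -448319*((22356 + 734472 - 279972) + 191018) = -448319*(476856 + 191018) = -448319*667874 = -299420603806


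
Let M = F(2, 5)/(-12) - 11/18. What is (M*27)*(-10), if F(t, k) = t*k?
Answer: 390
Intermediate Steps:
F(t, k) = k*t
M = -13/9 (M = (5*2)/(-12) - 11/18 = 10*(-1/12) - 11*1/18 = -⅚ - 11/18 = -13/9 ≈ -1.4444)
(M*27)*(-10) = -13/9*27*(-10) = -39*(-10) = 390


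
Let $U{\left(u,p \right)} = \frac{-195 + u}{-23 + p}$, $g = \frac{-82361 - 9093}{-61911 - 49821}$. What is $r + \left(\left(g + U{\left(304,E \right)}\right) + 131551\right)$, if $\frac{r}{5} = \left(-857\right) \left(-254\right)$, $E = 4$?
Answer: $\frac{1294906033633}{1061454} \approx 1.2199 \cdot 10^{6}$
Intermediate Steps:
$g = \frac{45727}{55866}$ ($g = - \frac{91454}{-111732} = \left(-91454\right) \left(- \frac{1}{111732}\right) = \frac{45727}{55866} \approx 0.81851$)
$U{\left(u,p \right)} = \frac{-195 + u}{-23 + p}$
$r = 1088390$ ($r = 5 \left(\left(-857\right) \left(-254\right)\right) = 5 \cdot 217678 = 1088390$)
$r + \left(\left(g + U{\left(304,E \right)}\right) + 131551\right) = 1088390 + \left(\left(\frac{45727}{55866} + \frac{-195 + 304}{-23 + 4}\right) + 131551\right) = 1088390 + \left(\left(\frac{45727}{55866} + \frac{1}{-19} \cdot 109\right) + 131551\right) = 1088390 + \left(\left(\frac{45727}{55866} - \frac{109}{19}\right) + 131551\right) = 1088390 + \left(- \frac{5220581}{1061454} + 131551\right) = 1088390 + \frac{139630114573}{1061454} = \frac{1294906033633}{1061454}$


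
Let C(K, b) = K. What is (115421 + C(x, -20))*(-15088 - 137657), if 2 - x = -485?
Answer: -17704367460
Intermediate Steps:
x = 487 (x = 2 - 1*(-485) = 2 + 485 = 487)
(115421 + C(x, -20))*(-15088 - 137657) = (115421 + 487)*(-15088 - 137657) = 115908*(-152745) = -17704367460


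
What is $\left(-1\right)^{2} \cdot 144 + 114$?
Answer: $258$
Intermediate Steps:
$\left(-1\right)^{2} \cdot 144 + 114 = 1 \cdot 144 + 114 = 144 + 114 = 258$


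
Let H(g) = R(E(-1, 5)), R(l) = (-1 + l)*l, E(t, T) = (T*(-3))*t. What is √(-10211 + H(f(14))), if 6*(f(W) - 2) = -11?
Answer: I*√10001 ≈ 100.01*I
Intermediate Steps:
E(t, T) = -3*T*t (E(t, T) = (-3*T)*t = -3*T*t)
f(W) = ⅙ (f(W) = 2 + (⅙)*(-11) = 2 - 11/6 = ⅙)
R(l) = l*(-1 + l)
H(g) = 210 (H(g) = (-3*5*(-1))*(-1 - 3*5*(-1)) = 15*(-1 + 15) = 15*14 = 210)
√(-10211 + H(f(14))) = √(-10211 + 210) = √(-10001) = I*√10001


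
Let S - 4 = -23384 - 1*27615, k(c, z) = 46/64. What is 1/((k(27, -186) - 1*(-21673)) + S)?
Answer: -32/938281 ≈ -3.4105e-5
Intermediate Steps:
k(c, z) = 23/32 (k(c, z) = 46*(1/64) = 23/32)
S = -50995 (S = 4 + (-23384 - 1*27615) = 4 + (-23384 - 27615) = 4 - 50999 = -50995)
1/((k(27, -186) - 1*(-21673)) + S) = 1/((23/32 - 1*(-21673)) - 50995) = 1/((23/32 + 21673) - 50995) = 1/(693559/32 - 50995) = 1/(-938281/32) = -32/938281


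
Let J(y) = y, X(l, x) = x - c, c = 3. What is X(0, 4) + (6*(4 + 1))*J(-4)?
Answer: -119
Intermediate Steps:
X(l, x) = -3 + x (X(l, x) = x - 1*3 = x - 3 = -3 + x)
X(0, 4) + (6*(4 + 1))*J(-4) = (-3 + 4) + (6*(4 + 1))*(-4) = 1 + (6*5)*(-4) = 1 + 30*(-4) = 1 - 120 = -119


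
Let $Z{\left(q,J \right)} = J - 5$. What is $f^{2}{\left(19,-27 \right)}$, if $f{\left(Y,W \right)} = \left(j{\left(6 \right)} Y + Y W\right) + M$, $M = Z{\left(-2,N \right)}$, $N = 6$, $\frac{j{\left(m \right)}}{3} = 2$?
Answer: $158404$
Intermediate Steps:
$j{\left(m \right)} = 6$ ($j{\left(m \right)} = 3 \cdot 2 = 6$)
$Z{\left(q,J \right)} = -5 + J$
$M = 1$ ($M = -5 + 6 = 1$)
$f{\left(Y,W \right)} = 1 + 6 Y + W Y$ ($f{\left(Y,W \right)} = \left(6 Y + Y W\right) + 1 = \left(6 Y + W Y\right) + 1 = 1 + 6 Y + W Y$)
$f^{2}{\left(19,-27 \right)} = \left(1 + 6 \cdot 19 - 513\right)^{2} = \left(1 + 114 - 513\right)^{2} = \left(-398\right)^{2} = 158404$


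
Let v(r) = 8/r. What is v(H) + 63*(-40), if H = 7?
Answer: -17632/7 ≈ -2518.9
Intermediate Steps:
v(H) + 63*(-40) = 8/7 + 63*(-40) = 8*(⅐) - 2520 = 8/7 - 2520 = -17632/7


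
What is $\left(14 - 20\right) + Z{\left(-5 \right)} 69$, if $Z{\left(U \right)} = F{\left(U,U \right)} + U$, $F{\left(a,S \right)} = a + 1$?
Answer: $-627$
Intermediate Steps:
$F{\left(a,S \right)} = 1 + a$
$Z{\left(U \right)} = 1 + 2 U$ ($Z{\left(U \right)} = \left(1 + U\right) + U = 1 + 2 U$)
$\left(14 - 20\right) + Z{\left(-5 \right)} 69 = \left(14 - 20\right) + \left(1 + 2 \left(-5\right)\right) 69 = -6 + \left(1 - 10\right) 69 = -6 - 621 = -627$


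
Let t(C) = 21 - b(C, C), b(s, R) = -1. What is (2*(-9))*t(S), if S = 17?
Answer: -396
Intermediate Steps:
t(C) = 22 (t(C) = 21 - 1*(-1) = 21 + 1 = 22)
(2*(-9))*t(S) = (2*(-9))*22 = -18*22 = -396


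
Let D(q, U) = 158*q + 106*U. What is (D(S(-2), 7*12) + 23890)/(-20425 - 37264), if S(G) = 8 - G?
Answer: -34374/57689 ≈ -0.59585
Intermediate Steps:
D(q, U) = 106*U + 158*q
(D(S(-2), 7*12) + 23890)/(-20425 - 37264) = ((106*(7*12) + 158*(8 - 1*(-2))) + 23890)/(-20425 - 37264) = ((106*84 + 158*(8 + 2)) + 23890)/(-57689) = ((8904 + 158*10) + 23890)*(-1/57689) = ((8904 + 1580) + 23890)*(-1/57689) = (10484 + 23890)*(-1/57689) = 34374*(-1/57689) = -34374/57689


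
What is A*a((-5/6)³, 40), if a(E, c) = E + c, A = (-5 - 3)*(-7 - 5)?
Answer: 34060/9 ≈ 3784.4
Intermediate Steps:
A = 96 (A = -8*(-12) = 96)
A*a((-5/6)³, 40) = 96*((-5/6)³ + 40) = 96*((-5*⅙)³ + 40) = 96*((-⅚)³ + 40) = 96*(-125/216 + 40) = 96*(8515/216) = 34060/9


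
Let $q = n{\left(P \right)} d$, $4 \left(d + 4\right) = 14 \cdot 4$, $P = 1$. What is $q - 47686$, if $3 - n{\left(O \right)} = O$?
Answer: $-47666$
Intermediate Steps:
$n{\left(O \right)} = 3 - O$
$d = 10$ ($d = -4 + \frac{14 \cdot 4}{4} = -4 + \frac{1}{4} \cdot 56 = -4 + 14 = 10$)
$q = 20$ ($q = \left(3 - 1\right) 10 = 2 \cdot 10 = 20$)
$q - 47686 = 20 - 47686 = -47666$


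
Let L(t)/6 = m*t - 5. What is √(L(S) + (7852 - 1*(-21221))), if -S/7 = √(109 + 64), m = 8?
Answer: √(29043 - 336*√173) ≈ 156.92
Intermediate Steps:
S = -7*√173 (S = -7*√(109 + 64) = -7*√173 ≈ -92.071)
L(t) = -30 + 48*t (L(t) = 6*(8*t - 5) = 6*(-5 + 8*t) = -30 + 48*t)
√(L(S) + (7852 - 1*(-21221))) = √((-30 + 48*(-7*√173)) + (7852 - 1*(-21221))) = √((-30 - 336*√173) + (7852 + 21221)) = √((-30 - 336*√173) + 29073) = √(29043 - 336*√173)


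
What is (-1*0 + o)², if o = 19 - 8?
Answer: 121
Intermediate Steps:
o = 11
(-1*0 + o)² = (-1*0 + 11)² = (0 + 11)² = 11² = 121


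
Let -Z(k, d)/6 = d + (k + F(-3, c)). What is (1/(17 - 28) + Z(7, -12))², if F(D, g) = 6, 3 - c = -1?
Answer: 4489/121 ≈ 37.099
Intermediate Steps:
c = 4 (c = 3 - 1*(-1) = 3 + 1 = 4)
Z(k, d) = -36 - 6*d - 6*k (Z(k, d) = -6*(d + (k + 6)) = -6*(d + (6 + k)) = -6*(6 + d + k) = -36 - 6*d - 6*k)
(1/(17 - 28) + Z(7, -12))² = (1/(17 - 28) + (-36 - 6*(-12) - 6*7))² = (1/(-11) + (-36 + 72 - 42))² = (-1/11 - 6)² = (-67/11)² = 4489/121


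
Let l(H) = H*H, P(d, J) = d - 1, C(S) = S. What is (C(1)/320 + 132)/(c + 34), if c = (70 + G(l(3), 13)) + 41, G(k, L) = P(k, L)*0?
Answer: 42241/46400 ≈ 0.91037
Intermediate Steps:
P(d, J) = -1 + d
l(H) = H²
G(k, L) = 0 (G(k, L) = (-1 + k)*0 = 0)
c = 111 (c = (70 + 0) + 41 = 70 + 41 = 111)
(C(1)/320 + 132)/(c + 34) = (1/320 + 132)/(111 + 34) = (1*(1/320) + 132)/145 = (1/320 + 132)*(1/145) = (42241/320)*(1/145) = 42241/46400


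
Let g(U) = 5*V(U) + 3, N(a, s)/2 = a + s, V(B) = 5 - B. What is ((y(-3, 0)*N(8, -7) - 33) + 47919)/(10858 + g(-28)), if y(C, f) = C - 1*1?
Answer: 647/149 ≈ 4.3423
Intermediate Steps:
y(C, f) = -1 + C (y(C, f) = C - 1 = -1 + C)
N(a, s) = 2*a + 2*s (N(a, s) = 2*(a + s) = 2*a + 2*s)
g(U) = 28 - 5*U (g(U) = 5*(5 - U) + 3 = (25 - 5*U) + 3 = 28 - 5*U)
((y(-3, 0)*N(8, -7) - 33) + 47919)/(10858 + g(-28)) = (((-1 - 3)*(2*8 + 2*(-7)) - 33) + 47919)/(10858 + (28 - 5*(-28))) = ((-4*(16 - 14) - 33) + 47919)/(10858 + (28 + 140)) = ((-4*2 - 33) + 47919)/(10858 + 168) = ((-8 - 33) + 47919)/11026 = (-41 + 47919)*(1/11026) = 47878*(1/11026) = 647/149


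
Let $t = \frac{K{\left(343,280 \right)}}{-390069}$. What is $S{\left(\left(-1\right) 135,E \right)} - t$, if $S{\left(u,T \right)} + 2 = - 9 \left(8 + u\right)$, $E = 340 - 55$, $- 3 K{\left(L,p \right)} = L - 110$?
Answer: $\frac{1335205954}{1170207} \approx 1141.0$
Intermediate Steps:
$K{\left(L,p \right)} = \frac{110}{3} - \frac{L}{3}$ ($K{\left(L,p \right)} = - \frac{L - 110}{3} = - \frac{-110 + L}{3} = \frac{110}{3} - \frac{L}{3}$)
$E = 285$ ($E = 340 - 55 = 285$)
$S{\left(u,T \right)} = -74 - 9 u$ ($S{\left(u,T \right)} = -2 - 9 \left(8 + u\right) = -2 - \left(72 + 9 u\right) = -74 - 9 u$)
$t = \frac{233}{1170207}$ ($t = \frac{\frac{110}{3} - \frac{343}{3}}{-390069} = \left(\frac{110}{3} - \frac{343}{3}\right) \left(- \frac{1}{390069}\right) = \left(- \frac{233}{3}\right) \left(- \frac{1}{390069}\right) = \frac{233}{1170207} \approx 0.00019911$)
$S{\left(\left(-1\right) 135,E \right)} - t = \left(-74 - 9 \left(\left(-1\right) 135\right)\right) - \frac{233}{1170207} = \left(-74 - -1215\right) - \frac{233}{1170207} = \left(-74 + 1215\right) - \frac{233}{1170207} = 1141 - \frac{233}{1170207} = \frac{1335205954}{1170207}$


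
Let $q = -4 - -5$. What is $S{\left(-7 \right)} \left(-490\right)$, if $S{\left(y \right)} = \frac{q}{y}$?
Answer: $70$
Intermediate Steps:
$q = 1$ ($q = -4 + 5 = 1$)
$S{\left(y \right)} = \frac{1}{y}$ ($S{\left(y \right)} = 1 \frac{1}{y} = \frac{1}{y}$)
$S{\left(-7 \right)} \left(-490\right) = \frac{1}{-7} \left(-490\right) = \left(- \frac{1}{7}\right) \left(-490\right) = 70$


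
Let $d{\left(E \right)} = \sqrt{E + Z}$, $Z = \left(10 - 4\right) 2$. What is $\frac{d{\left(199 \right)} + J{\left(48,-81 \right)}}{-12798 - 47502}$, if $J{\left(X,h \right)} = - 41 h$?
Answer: $- \frac{369}{6700} - \frac{\sqrt{211}}{60300} \approx -0.055315$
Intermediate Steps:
$Z = 12$ ($Z = \left(10 - 4\right) 2 = 6 \cdot 2 = 12$)
$d{\left(E \right)} = \sqrt{12 + E}$ ($d{\left(E \right)} = \sqrt{E + 12} = \sqrt{12 + E}$)
$\frac{d{\left(199 \right)} + J{\left(48,-81 \right)}}{-12798 - 47502} = \frac{\sqrt{12 + 199} - -3321}{-12798 - 47502} = \frac{\sqrt{211} + 3321}{-60300} = \left(3321 + \sqrt{211}\right) \left(- \frac{1}{60300}\right) = - \frac{369}{6700} - \frac{\sqrt{211}}{60300}$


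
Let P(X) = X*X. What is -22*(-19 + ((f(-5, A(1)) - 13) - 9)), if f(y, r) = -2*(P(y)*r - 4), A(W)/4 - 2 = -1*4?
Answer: -8074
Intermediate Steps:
A(W) = -8 (A(W) = 8 + 4*(-1*4) = 8 + 4*(-4) = 8 - 16 = -8)
P(X) = X²
f(y, r) = 8 - 2*r*y² (f(y, r) = -2*(y²*r - 4) = -2*(r*y² - 4) = -2*(-4 + r*y²) = 8 - 2*r*y²)
-22*(-19 + ((f(-5, A(1)) - 13) - 9)) = -22*(-19 + (((8 - 2*(-8)*(-5)²) - 13) - 9)) = -22*(-19 + (((8 - 2*(-8)*25) - 13) - 9)) = -22*(-19 + (((8 + 400) - 13) - 9)) = -22*(-19 + ((408 - 13) - 9)) = -22*(-19 + (395 - 9)) = -22*(-19 + 386) = -22*367 = -8074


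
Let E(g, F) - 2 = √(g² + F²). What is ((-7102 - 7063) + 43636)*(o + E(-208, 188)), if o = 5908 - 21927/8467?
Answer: 1474081745253/8467 + 2004028*√17 ≈ 1.8236e+8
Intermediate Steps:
E(g, F) = 2 + √(F² + g²) (E(g, F) = 2 + √(g² + F²) = 2 + √(F² + g²))
o = 50001109/8467 (o = 5908 - 21927*1/8467 = 5908 - 21927/8467 = 50001109/8467 ≈ 5905.4)
((-7102 - 7063) + 43636)*(o + E(-208, 188)) = ((-7102 - 7063) + 43636)*(50001109/8467 + (2 + √(188² + (-208)²))) = (-14165 + 43636)*(50001109/8467 + (2 + √(35344 + 43264))) = 29471*(50001109/8467 + (2 + √78608)) = 29471*(50001109/8467 + (2 + 68*√17)) = 29471*(50018043/8467 + 68*√17) = 1474081745253/8467 + 2004028*√17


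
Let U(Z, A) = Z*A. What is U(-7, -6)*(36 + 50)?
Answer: 3612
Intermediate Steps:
U(Z, A) = A*Z
U(-7, -6)*(36 + 50) = (-6*(-7))*(36 + 50) = 42*86 = 3612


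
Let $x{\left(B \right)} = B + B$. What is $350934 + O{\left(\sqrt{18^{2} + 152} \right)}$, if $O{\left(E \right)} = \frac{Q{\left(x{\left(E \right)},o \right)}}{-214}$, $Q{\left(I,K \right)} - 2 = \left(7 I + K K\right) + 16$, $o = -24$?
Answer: $\frac{37549641}{107} - \frac{14 \sqrt{119}}{107} \approx 3.5093 \cdot 10^{5}$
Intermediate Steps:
$x{\left(B \right)} = 2 B$
$Q{\left(I,K \right)} = 18 + K^{2} + 7 I$ ($Q{\left(I,K \right)} = 2 + \left(\left(7 I + K K\right) + 16\right) = 2 + \left(\left(7 I + K^{2}\right) + 16\right) = 2 + \left(\left(K^{2} + 7 I\right) + 16\right) = 2 + \left(16 + K^{2} + 7 I\right) = 18 + K^{2} + 7 I$)
$O{\left(E \right)} = - \frac{297}{107} - \frac{7 E}{107}$ ($O{\left(E \right)} = \frac{18 + \left(-24\right)^{2} + 7 \cdot 2 E}{-214} = \left(18 + 576 + 14 E\right) \left(- \frac{1}{214}\right) = \left(594 + 14 E\right) \left(- \frac{1}{214}\right) = - \frac{297}{107} - \frac{7 E}{107}$)
$350934 + O{\left(\sqrt{18^{2} + 152} \right)} = 350934 - \left(\frac{297}{107} + \frac{7 \sqrt{18^{2} + 152}}{107}\right) = 350934 - \left(\frac{297}{107} + \frac{7 \sqrt{324 + 152}}{107}\right) = 350934 - \left(\frac{297}{107} + \frac{7 \sqrt{476}}{107}\right) = 350934 - \left(\frac{297}{107} + \frac{7 \cdot 2 \sqrt{119}}{107}\right) = 350934 - \left(\frac{297}{107} + \frac{14 \sqrt{119}}{107}\right) = \frac{37549641}{107} - \frac{14 \sqrt{119}}{107}$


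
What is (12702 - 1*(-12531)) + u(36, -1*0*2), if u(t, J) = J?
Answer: 25233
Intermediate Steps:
(12702 - 1*(-12531)) + u(36, -1*0*2) = (12702 - 1*(-12531)) - 1*0*2 = (12702 + 12531) + 0*2 = 25233 + 0 = 25233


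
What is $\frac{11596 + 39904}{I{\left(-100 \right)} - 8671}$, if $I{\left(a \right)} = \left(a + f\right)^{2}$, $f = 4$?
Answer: $\frac{10300}{109} \approx 94.495$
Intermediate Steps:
$I{\left(a \right)} = \left(4 + a\right)^{2}$ ($I{\left(a \right)} = \left(a + 4\right)^{2} = \left(4 + a\right)^{2}$)
$\frac{11596 + 39904}{I{\left(-100 \right)} - 8671} = \frac{11596 + 39904}{\left(4 - 100\right)^{2} - 8671} = \frac{51500}{\left(-96\right)^{2} - 8671} = \frac{51500}{9216 - 8671} = \frac{51500}{545} = 51500 \cdot \frac{1}{545} = \frac{10300}{109}$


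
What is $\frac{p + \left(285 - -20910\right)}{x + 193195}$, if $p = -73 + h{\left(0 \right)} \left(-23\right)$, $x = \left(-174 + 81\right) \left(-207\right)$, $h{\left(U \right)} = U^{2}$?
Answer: $\frac{10561}{106223} \approx 0.099423$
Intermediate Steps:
$x = 19251$ ($x = \left(-93\right) \left(-207\right) = 19251$)
$p = -73$ ($p = -73 + 0^{2} \left(-23\right) = -73 + 0 \left(-23\right) = -73 + 0 = -73$)
$\frac{p + \left(285 - -20910\right)}{x + 193195} = \frac{-73 + \left(285 - -20910\right)}{19251 + 193195} = \frac{-73 + \left(285 + 20910\right)}{212446} = \left(-73 + 21195\right) \frac{1}{212446} = 21122 \cdot \frac{1}{212446} = \frac{10561}{106223}$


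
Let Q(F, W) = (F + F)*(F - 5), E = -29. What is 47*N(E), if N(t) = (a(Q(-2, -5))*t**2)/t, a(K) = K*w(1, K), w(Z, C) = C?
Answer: -1068592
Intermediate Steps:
Q(F, W) = 2*F*(-5 + F) (Q(F, W) = (2*F)*(-5 + F) = 2*F*(-5 + F))
a(K) = K**2 (a(K) = K*K = K**2)
N(t) = 784*t (N(t) = ((2*(-2)*(-5 - 2))**2*t**2)/t = ((2*(-2)*(-7))**2*t**2)/t = (28**2*t**2)/t = (784*t**2)/t = 784*t)
47*N(E) = 47*(784*(-29)) = 47*(-22736) = -1068592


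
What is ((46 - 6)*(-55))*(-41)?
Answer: 90200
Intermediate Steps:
((46 - 6)*(-55))*(-41) = (40*(-55))*(-41) = -2200*(-41) = 90200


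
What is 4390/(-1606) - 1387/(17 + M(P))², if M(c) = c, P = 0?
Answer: -1748116/232067 ≈ -7.5328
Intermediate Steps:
4390/(-1606) - 1387/(17 + M(P))² = 4390/(-1606) - 1387/(17 + 0)² = 4390*(-1/1606) - 1387/(17²) = -2195/803 - 1387/289 = -1748116/232067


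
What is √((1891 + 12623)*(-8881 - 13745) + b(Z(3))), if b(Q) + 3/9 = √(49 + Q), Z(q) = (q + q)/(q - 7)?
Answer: √(-11822175516 + 18*√190)/6 ≈ 18122.0*I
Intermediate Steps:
Z(q) = 2*q/(-7 + q) (Z(q) = (2*q)/(-7 + q) = 2*q/(-7 + q))
b(Q) = -⅓ + √(49 + Q)
√((1891 + 12623)*(-8881 - 13745) + b(Z(3))) = √((1891 + 12623)*(-8881 - 13745) + (-⅓ + √(49 + 2*3/(-7 + 3)))) = √(14514*(-22626) + (-⅓ + √(49 + 2*3/(-4)))) = √(-328393764 + (-⅓ + √(49 + 2*3*(-¼)))) = √(-328393764 + (-⅓ + √(49 - 3/2))) = √(-328393764 + (-⅓ + √(95/2))) = √(-328393764 + (-⅓ + √190/2)) = √(-985181293/3 + √190/2)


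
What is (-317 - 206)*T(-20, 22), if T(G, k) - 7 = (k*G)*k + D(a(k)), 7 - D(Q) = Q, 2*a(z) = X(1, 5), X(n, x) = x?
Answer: 10113251/2 ≈ 5.0566e+6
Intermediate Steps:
a(z) = 5/2 (a(z) = (½)*5 = 5/2)
D(Q) = 7 - Q
T(G, k) = 23/2 + G*k² (T(G, k) = 7 + ((k*G)*k + (7 - 1*5/2)) = 7 + ((G*k)*k + (7 - 5/2)) = 7 + (G*k² + 9/2) = 7 + (9/2 + G*k²) = 23/2 + G*k²)
(-317 - 206)*T(-20, 22) = (-317 - 206)*(23/2 - 20*22²) = -523*(23/2 - 20*484) = -523*(23/2 - 9680) = -523*(-19337/2) = 10113251/2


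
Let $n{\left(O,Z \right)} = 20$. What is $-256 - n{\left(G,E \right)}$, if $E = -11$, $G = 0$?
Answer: $-276$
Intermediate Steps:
$-256 - n{\left(G,E \right)} = -256 - 20 = -276$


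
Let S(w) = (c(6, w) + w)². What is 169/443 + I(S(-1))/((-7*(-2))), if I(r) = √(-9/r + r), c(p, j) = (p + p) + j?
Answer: 169/443 + √9991/140 ≈ 1.0955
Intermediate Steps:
c(p, j) = j + 2*p (c(p, j) = 2*p + j = j + 2*p)
S(w) = (12 + 2*w)² (S(w) = ((w + 2*6) + w)² = ((w + 12) + w)² = ((12 + w) + w)² = (12 + 2*w)²)
I(r) = √(r - 9/r)
169/443 + I(S(-1))/((-7*(-2))) = 169/443 + √(4*(6 - 1)² - 9*1/(4*(6 - 1)²))/((-7*(-2))) = 169*(1/443) + √(4*5² - 9/(4*5²))/14 = 169/443 + √(4*25 - 9/(4*25))*(1/14) = 169/443 + √(100 - 9/100)*(1/14) = 169/443 + √(9991/100)*(1/14) = 169/443 + (√9991/10)*(1/14) = 169/443 + √9991/140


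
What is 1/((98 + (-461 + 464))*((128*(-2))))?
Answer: -1/25856 ≈ -3.8676e-5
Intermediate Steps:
1/((98 + (-461 + 464))*((128*(-2)))) = 1/((98 + 3)*(-256)) = -1/256/101 = (1/101)*(-1/256) = -1/25856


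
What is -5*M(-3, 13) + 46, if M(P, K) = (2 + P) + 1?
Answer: 46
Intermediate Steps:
M(P, K) = 3 + P
-5*M(-3, 13) + 46 = -5*(3 - 3) + 46 = -5*0 + 46 = 0 + 46 = 46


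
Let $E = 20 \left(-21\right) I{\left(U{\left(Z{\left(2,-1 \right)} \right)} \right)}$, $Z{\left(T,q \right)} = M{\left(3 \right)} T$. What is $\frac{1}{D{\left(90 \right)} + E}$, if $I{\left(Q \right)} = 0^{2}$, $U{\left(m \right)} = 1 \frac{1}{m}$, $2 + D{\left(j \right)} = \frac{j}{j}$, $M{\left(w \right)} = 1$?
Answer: $-1$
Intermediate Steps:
$Z{\left(T,q \right)} = T$ ($Z{\left(T,q \right)} = 1 T = T$)
$D{\left(j \right)} = -1$ ($D{\left(j \right)} = -2 + \frac{j}{j} = -2 + 1 = -1$)
$U{\left(m \right)} = \frac{1}{m}$
$I{\left(Q \right)} = 0$
$E = 0$ ($E = 20 \left(-21\right) 0 = \left(-420\right) 0 = 0$)
$\frac{1}{D{\left(90 \right)} + E} = \frac{1}{-1 + 0} = \frac{1}{-1} = -1$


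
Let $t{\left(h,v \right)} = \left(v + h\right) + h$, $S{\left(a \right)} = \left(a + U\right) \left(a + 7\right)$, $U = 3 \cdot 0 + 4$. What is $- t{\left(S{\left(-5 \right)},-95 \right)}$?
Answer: $99$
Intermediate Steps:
$U = 4$ ($U = 0 + 4 = 4$)
$S{\left(a \right)} = \left(4 + a\right) \left(7 + a\right)$ ($S{\left(a \right)} = \left(a + 4\right) \left(a + 7\right) = \left(4 + a\right) \left(7 + a\right)$)
$t{\left(h,v \right)} = v + 2 h$ ($t{\left(h,v \right)} = \left(h + v\right) + h = v + 2 h$)
$- t{\left(S{\left(-5 \right)},-95 \right)} = - (-95 + 2 \left(28 + \left(-5\right)^{2} + 11 \left(-5\right)\right)) = - (-95 + 2 \left(28 + 25 - 55\right)) = - (-95 + 2 \left(-2\right)) = - (-95 - 4) = \left(-1\right) \left(-99\right) = 99$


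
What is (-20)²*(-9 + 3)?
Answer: -2400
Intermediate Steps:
(-20)²*(-9 + 3) = 400*(-6) = -2400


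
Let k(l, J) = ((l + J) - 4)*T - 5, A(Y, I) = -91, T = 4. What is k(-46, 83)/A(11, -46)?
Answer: -127/91 ≈ -1.3956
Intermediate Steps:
k(l, J) = -21 + 4*J + 4*l (k(l, J) = ((l + J) - 4)*4 - 5 = ((J + l) - 4)*4 - 5 = (-4 + J + l)*4 - 5 = (-16 + 4*J + 4*l) - 5 = -21 + 4*J + 4*l)
k(-46, 83)/A(11, -46) = (-21 + 4*83 + 4*(-46))/(-91) = (-21 + 332 - 184)*(-1/91) = 127*(-1/91) = -127/91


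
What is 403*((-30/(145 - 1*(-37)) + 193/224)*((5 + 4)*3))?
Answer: 1698273/224 ≈ 7581.6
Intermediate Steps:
403*((-30/(145 - 1*(-37)) + 193/224)*((5 + 4)*3)) = 403*((-30/(145 + 37) + 193*(1/224))*(9*3)) = 403*((-30/182 + 193/224)*27) = 403*((-30*1/182 + 193/224)*27) = 403*((-15/91 + 193/224)*27) = 403*((2029/2912)*27) = 403*(54783/2912) = 1698273/224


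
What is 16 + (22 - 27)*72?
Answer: -344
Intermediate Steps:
16 + (22 - 27)*72 = 16 - 5*72 = 16 - 360 = -344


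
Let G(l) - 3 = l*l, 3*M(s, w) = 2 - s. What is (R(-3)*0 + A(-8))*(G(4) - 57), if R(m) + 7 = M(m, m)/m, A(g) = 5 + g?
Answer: 114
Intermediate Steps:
M(s, w) = ⅔ - s/3 (M(s, w) = (2 - s)/3 = ⅔ - s/3)
G(l) = 3 + l² (G(l) = 3 + l*l = 3 + l²)
R(m) = -7 + (⅔ - m/3)/m
(R(-3)*0 + A(-8))*(G(4) - 57) = (((⅔)*(1 - 11*(-3))/(-3))*0 + (5 - 8))*((3 + 4²) - 57) = (((⅔)*(-⅓)*(1 + 33))*0 - 3)*((3 + 16) - 57) = (((⅔)*(-⅓)*34)*0 - 3)*(19 - 57) = (-68/9*0 - 3)*(-38) = (0 - 3)*(-38) = -3*(-38) = 114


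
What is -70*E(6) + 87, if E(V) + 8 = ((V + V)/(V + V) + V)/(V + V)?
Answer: 3637/6 ≈ 606.17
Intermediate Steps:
E(V) = -8 + (1 + V)/(2*V) (E(V) = -8 + ((V + V)/(V + V) + V)/(V + V) = -8 + ((2*V)/((2*V)) + V)/((2*V)) = -8 + ((2*V)*(1/(2*V)) + V)*(1/(2*V)) = -8 + (1 + V)*(1/(2*V)) = -8 + (1 + V)/(2*V))
-70*E(6) + 87 = -35*(1 - 15*6)/6 + 87 = -35*(1 - 90)/6 + 87 = -35*(-89)/6 + 87 = -70*(-89/12) + 87 = 3115/6 + 87 = 3637/6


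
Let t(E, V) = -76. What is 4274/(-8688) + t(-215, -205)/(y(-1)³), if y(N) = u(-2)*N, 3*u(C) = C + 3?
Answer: 8911751/4344 ≈ 2051.5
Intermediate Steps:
u(C) = 1 + C/3 (u(C) = (C + 3)/3 = (3 + C)/3 = 1 + C/3)
y(N) = N/3 (y(N) = (1 + (⅓)*(-2))*N = (1 - ⅔)*N = N/3)
4274/(-8688) + t(-215, -205)/(y(-1)³) = 4274/(-8688) - 76/(((⅓)*(-1))³) = 4274*(-1/8688) - 76/((-⅓)³) = -2137/4344 - 76/(-1/27) = -2137/4344 - 76*(-27) = -2137/4344 + 2052 = 8911751/4344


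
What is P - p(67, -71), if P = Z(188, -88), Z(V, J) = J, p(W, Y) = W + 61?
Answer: -216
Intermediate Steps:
p(W, Y) = 61 + W
P = -88
P - p(67, -71) = -88 - (61 + 67) = -88 - 1*128 = -88 - 128 = -216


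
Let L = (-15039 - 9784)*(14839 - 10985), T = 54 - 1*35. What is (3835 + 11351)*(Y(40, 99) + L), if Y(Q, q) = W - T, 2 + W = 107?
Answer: -1452810542616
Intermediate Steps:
W = 105 (W = -2 + 107 = 105)
T = 19 (T = 54 - 35 = 19)
Y(Q, q) = 86 (Y(Q, q) = 105 - 1*19 = 105 - 19 = 86)
L = -95667842 (L = -24823*3854 = -95667842)
(3835 + 11351)*(Y(40, 99) + L) = (3835 + 11351)*(86 - 95667842) = 15186*(-95667756) = -1452810542616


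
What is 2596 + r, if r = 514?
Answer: 3110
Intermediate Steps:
2596 + r = 2596 + 514 = 3110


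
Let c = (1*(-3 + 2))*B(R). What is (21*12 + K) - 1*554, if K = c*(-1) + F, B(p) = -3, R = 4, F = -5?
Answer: -310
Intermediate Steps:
c = 3 (c = (1*(-3 + 2))*(-3) = (1*(-1))*(-3) = -1*(-3) = 3)
K = -8 (K = 3*(-1) - 5 = -3 - 5 = -8)
(21*12 + K) - 1*554 = (21*12 - 8) - 1*554 = (252 - 8) - 554 = 244 - 554 = -310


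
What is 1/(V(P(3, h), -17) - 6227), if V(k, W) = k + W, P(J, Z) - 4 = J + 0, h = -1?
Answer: -1/6237 ≈ -0.00016033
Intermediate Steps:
P(J, Z) = 4 + J (P(J, Z) = 4 + (J + 0) = 4 + J)
V(k, W) = W + k
1/(V(P(3, h), -17) - 6227) = 1/((-17 + (4 + 3)) - 6227) = 1/((-17 + 7) - 6227) = 1/(-10 - 6227) = 1/(-6237) = -1/6237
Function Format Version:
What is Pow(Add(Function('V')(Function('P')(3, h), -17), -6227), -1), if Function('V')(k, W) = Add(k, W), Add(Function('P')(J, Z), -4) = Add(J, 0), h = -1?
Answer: Rational(-1, 6237) ≈ -0.00016033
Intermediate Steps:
Function('P')(J, Z) = Add(4, J) (Function('P')(J, Z) = Add(4, Add(J, 0)) = Add(4, J))
Function('V')(k, W) = Add(W, k)
Pow(Add(Function('V')(Function('P')(3, h), -17), -6227), -1) = Pow(Add(Add(-17, Add(4, 3)), -6227), -1) = Pow(Add(Add(-17, 7), -6227), -1) = Pow(Add(-10, -6227), -1) = Pow(-6237, -1) = Rational(-1, 6237)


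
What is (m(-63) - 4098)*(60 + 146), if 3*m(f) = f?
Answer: -848514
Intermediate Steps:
m(f) = f/3
(m(-63) - 4098)*(60 + 146) = ((1/3)*(-63) - 4098)*(60 + 146) = (-21 - 4098)*206 = -4119*206 = -848514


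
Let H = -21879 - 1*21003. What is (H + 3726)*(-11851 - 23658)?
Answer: 1390390404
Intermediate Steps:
H = -42882 (H = -21879 - 21003 = -42882)
(H + 3726)*(-11851 - 23658) = (-42882 + 3726)*(-11851 - 23658) = -39156*(-35509) = 1390390404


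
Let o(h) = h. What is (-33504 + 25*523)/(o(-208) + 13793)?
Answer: -20429/13585 ≈ -1.5038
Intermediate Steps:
(-33504 + 25*523)/(o(-208) + 13793) = (-33504 + 25*523)/(-208 + 13793) = (-33504 + 13075)/13585 = -20429*1/13585 = -20429/13585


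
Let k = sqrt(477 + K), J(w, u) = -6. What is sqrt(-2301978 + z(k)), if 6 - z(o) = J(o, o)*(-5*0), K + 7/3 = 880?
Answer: 2*I*sqrt(575493) ≈ 1517.2*I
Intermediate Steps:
K = 2633/3 (K = -7/3 + 880 = 2633/3 ≈ 877.67)
k = 4*sqrt(762)/3 (k = sqrt(477 + 2633/3) = sqrt(4064/3) = 4*sqrt(762)/3 ≈ 36.806)
z(o) = 6 (z(o) = 6 - (-6)*(-5*0) = 6 - (-6)*0 = 6 - 1*0 = 6 + 0 = 6)
sqrt(-2301978 + z(k)) = sqrt(-2301978 + 6) = sqrt(-2301972) = 2*I*sqrt(575493)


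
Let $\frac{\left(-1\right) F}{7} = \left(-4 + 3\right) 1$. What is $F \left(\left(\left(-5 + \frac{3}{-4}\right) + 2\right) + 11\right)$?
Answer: $\frac{203}{4} \approx 50.75$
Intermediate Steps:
$F = 7$ ($F = - 7 \left(-4 + 3\right) 1 = - 7 \left(\left(-1\right) 1\right) = \left(-7\right) \left(-1\right) = 7$)
$F \left(\left(\left(-5 + \frac{3}{-4}\right) + 2\right) + 11\right) = 7 \left(\left(\left(-5 + \frac{3}{-4}\right) + 2\right) + 11\right) = 7 \left(\left(\left(-5 + 3 \left(- \frac{1}{4}\right)\right) + 2\right) + 11\right) = 7 \left(\left(\left(-5 - \frac{3}{4}\right) + 2\right) + 11\right) = 7 \left(\left(- \frac{23}{4} + 2\right) + 11\right) = 7 \left(- \frac{15}{4} + 11\right) = 7 \cdot \frac{29}{4} = \frac{203}{4}$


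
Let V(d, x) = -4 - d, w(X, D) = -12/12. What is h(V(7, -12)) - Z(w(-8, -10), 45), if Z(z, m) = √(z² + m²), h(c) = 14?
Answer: 14 - √2026 ≈ -31.011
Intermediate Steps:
w(X, D) = -1 (w(X, D) = -12*1/12 = -1)
Z(z, m) = √(m² + z²)
h(V(7, -12)) - Z(w(-8, -10), 45) = 14 - √(45² + (-1)²) = 14 - √(2025 + 1) = 14 - √2026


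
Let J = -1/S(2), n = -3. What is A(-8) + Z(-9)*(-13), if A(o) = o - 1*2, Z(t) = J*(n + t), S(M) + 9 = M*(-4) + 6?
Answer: 46/11 ≈ 4.1818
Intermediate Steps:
S(M) = -3 - 4*M (S(M) = -9 + (M*(-4) + 6) = -9 + (-4*M + 6) = -9 + (6 - 4*M) = -3 - 4*M)
J = 1/11 (J = -1/(-3 - 4*2) = -1/(-3 - 8) = -1/(-11) = -1*(-1/11) = 1/11 ≈ 0.090909)
Z(t) = -3/11 + t/11 (Z(t) = (-3 + t)/11 = -3/11 + t/11)
A(o) = -2 + o (A(o) = o - 2 = -2 + o)
A(-8) + Z(-9)*(-13) = (-2 - 8) + (-3/11 + (1/11)*(-9))*(-13) = -10 + (-3/11 - 9/11)*(-13) = -10 - 12/11*(-13) = -10 + 156/11 = 46/11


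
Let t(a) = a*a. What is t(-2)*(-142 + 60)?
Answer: -328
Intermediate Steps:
t(a) = a²
t(-2)*(-142 + 60) = (-2)²*(-142 + 60) = 4*(-82) = -328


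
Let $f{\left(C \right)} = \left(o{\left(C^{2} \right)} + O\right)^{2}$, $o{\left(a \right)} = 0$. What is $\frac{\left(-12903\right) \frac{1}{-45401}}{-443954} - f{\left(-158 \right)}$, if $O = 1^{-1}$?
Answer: $- \frac{20155968457}{20155955554} \approx -1.0$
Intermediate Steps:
$O = 1$
$f{\left(C \right)} = 1$ ($f{\left(C \right)} = \left(0 + 1\right)^{2} = 1^{2} = 1$)
$\frac{\left(-12903\right) \frac{1}{-45401}}{-443954} - f{\left(-158 \right)} = \frac{\left(-12903\right) \frac{1}{-45401}}{-443954} - 1 = \left(-12903\right) \left(- \frac{1}{45401}\right) \left(- \frac{1}{443954}\right) - 1 = \frac{12903}{45401} \left(- \frac{1}{443954}\right) - 1 = - \frac{12903}{20155955554} - 1 = - \frac{20155968457}{20155955554}$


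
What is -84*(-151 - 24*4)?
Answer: 20748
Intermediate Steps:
-84*(-151 - 24*4) = -84*(-151 - 96) = -84*(-247) = 20748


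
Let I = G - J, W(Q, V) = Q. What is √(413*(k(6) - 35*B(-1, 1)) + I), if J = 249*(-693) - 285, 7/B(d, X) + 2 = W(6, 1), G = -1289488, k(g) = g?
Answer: I*√4557857/2 ≈ 1067.5*I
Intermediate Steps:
B(d, X) = 7/4 (B(d, X) = 7/(-2 + 6) = 7/4)
J = -172842 (J = -172557 - 285 = -172842)
I = -1116646 (I = -1289488 - 1*(-172842) = -1289488 + 172842 = -1116646)
√(413*(k(6) - 35*B(-1, 1)) + I) = √(413*(6 - 35*7/4) - 1116646) = √(413*(6 - 245/4) - 1116646) = √(413*(-221/4) - 1116646) = √(-91273/4 - 1116646) = √(-4557857/4) = I*√4557857/2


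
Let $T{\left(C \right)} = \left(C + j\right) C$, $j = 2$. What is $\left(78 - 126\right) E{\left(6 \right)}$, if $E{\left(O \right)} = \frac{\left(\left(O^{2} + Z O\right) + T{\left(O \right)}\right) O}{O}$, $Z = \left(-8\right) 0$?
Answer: $-4032$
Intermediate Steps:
$Z = 0$
$T{\left(C \right)} = C \left(2 + C\right)$ ($T{\left(C \right)} = \left(C + 2\right) C = \left(2 + C\right) C = C \left(2 + C\right)$)
$E{\left(O \right)} = O^{2} + O \left(2 + O\right)$ ($E{\left(O \right)} = \frac{\left(\left(O^{2} + 0 O\right) + O \left(2 + O\right)\right) O}{O} = \frac{\left(\left(O^{2} + 0\right) + O \left(2 + O\right)\right) O}{O} = \frac{\left(O^{2} + O \left(2 + O\right)\right) O}{O} = \frac{O \left(O^{2} + O \left(2 + O\right)\right)}{O} = O^{2} + O \left(2 + O\right)$)
$\left(78 - 126\right) E{\left(6 \right)} = \left(78 - 126\right) 2 \cdot 6 \left(1 + 6\right) = - 48 \cdot 2 \cdot 6 \cdot 7 = \left(-48\right) 84 = -4032$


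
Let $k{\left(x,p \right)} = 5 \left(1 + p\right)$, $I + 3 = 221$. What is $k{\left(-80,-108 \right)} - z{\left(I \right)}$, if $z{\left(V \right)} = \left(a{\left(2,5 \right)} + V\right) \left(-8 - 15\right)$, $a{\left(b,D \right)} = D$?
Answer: $4594$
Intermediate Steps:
$I = 218$ ($I = -3 + 221 = 218$)
$k{\left(x,p \right)} = 5 + 5 p$
$z{\left(V \right)} = -115 - 23 V$ ($z{\left(V \right)} = \left(5 + V\right) \left(-8 - 15\right) = \left(5 + V\right) \left(-23\right) = -115 - 23 V$)
$k{\left(-80,-108 \right)} - z{\left(I \right)} = \left(5 + 5 \left(-108\right)\right) - \left(-115 - 5014\right) = \left(5 - 540\right) - \left(-115 - 5014\right) = -535 - -5129 = -535 + 5129 = 4594$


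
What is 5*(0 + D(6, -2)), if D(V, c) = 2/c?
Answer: -5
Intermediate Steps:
5*(0 + D(6, -2)) = 5*(0 + 2/(-2)) = 5*(0 + 2*(-½)) = 5*(0 - 1) = 5*(-1) = -5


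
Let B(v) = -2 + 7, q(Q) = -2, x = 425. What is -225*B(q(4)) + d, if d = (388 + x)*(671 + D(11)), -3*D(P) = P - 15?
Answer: 545482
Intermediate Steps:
D(P) = 5 - P/3 (D(P) = -(P - 15)/3 = -(-15 + P)/3 = 5 - P/3)
B(v) = 5
d = 546607 (d = (388 + 425)*(671 + (5 - ⅓*11)) = 813*(671 + (5 - 11/3)) = 813*(671 + 4/3) = 813*(2017/3) = 546607)
-225*B(q(4)) + d = -225*5 + 546607 = -1125 + 546607 = 545482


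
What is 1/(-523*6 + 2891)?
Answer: -1/247 ≈ -0.0040486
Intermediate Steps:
1/(-523*6 + 2891) = 1/(-3138 + 2891) = 1/(-247) = -1/247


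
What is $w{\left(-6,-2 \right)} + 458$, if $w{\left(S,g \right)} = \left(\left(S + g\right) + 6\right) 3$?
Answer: $452$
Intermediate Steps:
$w{\left(S,g \right)} = 18 + 3 S + 3 g$ ($w{\left(S,g \right)} = \left(6 + S + g\right) 3 = 18 + 3 S + 3 g$)
$w{\left(-6,-2 \right)} + 458 = \left(18 + 3 \left(-6\right) + 3 \left(-2\right)\right) + 458 = \left(18 - 18 - 6\right) + 458 = -6 + 458 = 452$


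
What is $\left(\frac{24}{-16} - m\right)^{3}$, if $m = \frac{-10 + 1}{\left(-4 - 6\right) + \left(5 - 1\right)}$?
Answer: $-27$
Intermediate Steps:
$m = \frac{3}{2}$ ($m = - \frac{9}{\left(-4 - 6\right) + 4} = - \frac{9}{-10 + 4} = - \frac{9}{-6} = \left(-9\right) \left(- \frac{1}{6}\right) = \frac{3}{2} \approx 1.5$)
$\left(\frac{24}{-16} - m\right)^{3} = \left(\frac{24}{-16} - \frac{3}{2}\right)^{3} = \left(24 \left(- \frac{1}{16}\right) - \frac{3}{2}\right)^{3} = \left(- \frac{3}{2} - \frac{3}{2}\right)^{3} = \left(-3\right)^{3} = -27$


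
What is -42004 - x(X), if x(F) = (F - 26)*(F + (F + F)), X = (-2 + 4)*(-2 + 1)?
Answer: -42172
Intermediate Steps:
X = -2 (X = 2*(-1) = -2)
x(F) = 3*F*(-26 + F) (x(F) = (-26 + F)*(F + 2*F) = (-26 + F)*(3*F) = 3*F*(-26 + F))
-42004 - x(X) = -42004 - 3*(-2)*(-26 - 2) = -42004 - 3*(-2)*(-28) = -42004 - 1*168 = -42004 - 168 = -42172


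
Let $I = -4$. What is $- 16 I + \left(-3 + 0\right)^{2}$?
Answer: $73$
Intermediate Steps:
$- 16 I + \left(-3 + 0\right)^{2} = \left(-16\right) \left(-4\right) + \left(-3 + 0\right)^{2} = 64 + \left(-3\right)^{2} = 64 + 9 = 73$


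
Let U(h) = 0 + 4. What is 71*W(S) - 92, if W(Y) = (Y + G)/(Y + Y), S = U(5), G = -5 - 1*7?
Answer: -163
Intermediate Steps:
U(h) = 4
G = -12 (G = -5 - 7 = -12)
S = 4
W(Y) = (-12 + Y)/(2*Y) (W(Y) = (Y - 12)/(Y + Y) = (-12 + Y)/((2*Y)) = (-12 + Y)*(1/(2*Y)) = (-12 + Y)/(2*Y))
71*W(S) - 92 = 71*((½)*(-12 + 4)/4) - 92 = 71*((½)*(¼)*(-8)) - 92 = 71*(-1) - 92 = -71 - 92 = -163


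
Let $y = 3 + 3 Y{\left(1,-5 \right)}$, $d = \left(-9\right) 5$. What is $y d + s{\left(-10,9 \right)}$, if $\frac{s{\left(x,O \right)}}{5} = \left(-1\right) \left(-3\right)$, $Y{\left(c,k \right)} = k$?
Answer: $555$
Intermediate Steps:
$s{\left(x,O \right)} = 15$ ($s{\left(x,O \right)} = 5 \left(\left(-1\right) \left(-3\right)\right) = 5 \cdot 3 = 15$)
$d = -45$
$y = -12$ ($y = 3 + 3 \left(-5\right) = 3 - 15 = -12$)
$y d + s{\left(-10,9 \right)} = \left(-12\right) \left(-45\right) + 15 = 540 + 15 = 555$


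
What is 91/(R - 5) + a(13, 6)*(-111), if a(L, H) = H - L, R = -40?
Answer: 34874/45 ≈ 774.98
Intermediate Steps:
91/(R - 5) + a(13, 6)*(-111) = 91/(-40 - 5) + (6 - 1*13)*(-111) = 91/(-45) + (6 - 13)*(-111) = 91*(-1/45) - 7*(-111) = -91/45 + 777 = 34874/45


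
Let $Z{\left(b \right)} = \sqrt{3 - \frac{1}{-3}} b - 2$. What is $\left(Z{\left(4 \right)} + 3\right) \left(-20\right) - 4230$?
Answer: $-4250 - \frac{80 \sqrt{30}}{3} \approx -4396.1$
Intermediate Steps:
$Z{\left(b \right)} = -2 + \frac{b \sqrt{30}}{3}$ ($Z{\left(b \right)} = \sqrt{3 - - \frac{1}{3}} b - 2 = \sqrt{3 + \frac{1}{3}} b - 2 = \sqrt{\frac{10}{3}} b - 2 = \frac{\sqrt{30}}{3} b - 2 = \frac{b \sqrt{30}}{3} - 2 = -2 + \frac{b \sqrt{30}}{3}$)
$\left(Z{\left(4 \right)} + 3\right) \left(-20\right) - 4230 = \left(\left(-2 + \frac{1}{3} \cdot 4 \sqrt{30}\right) + 3\right) \left(-20\right) - 4230 = \left(\left(-2 + \frac{4 \sqrt{30}}{3}\right) + 3\right) \left(-20\right) - 4230 = \left(1 + \frac{4 \sqrt{30}}{3}\right) \left(-20\right) - 4230 = \left(-20 - \frac{80 \sqrt{30}}{3}\right) - 4230 = -4250 - \frac{80 \sqrt{30}}{3}$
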